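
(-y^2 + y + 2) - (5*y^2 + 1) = -6*y^2 + y + 1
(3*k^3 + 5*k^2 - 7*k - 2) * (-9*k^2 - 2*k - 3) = -27*k^5 - 51*k^4 + 44*k^3 + 17*k^2 + 25*k + 6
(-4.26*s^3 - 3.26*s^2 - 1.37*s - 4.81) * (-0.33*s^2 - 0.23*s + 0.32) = 1.4058*s^5 + 2.0556*s^4 - 0.1613*s^3 + 0.8592*s^2 + 0.6679*s - 1.5392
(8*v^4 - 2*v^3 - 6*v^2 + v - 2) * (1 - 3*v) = -24*v^5 + 14*v^4 + 16*v^3 - 9*v^2 + 7*v - 2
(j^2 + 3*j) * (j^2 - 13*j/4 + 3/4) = j^4 - j^3/4 - 9*j^2 + 9*j/4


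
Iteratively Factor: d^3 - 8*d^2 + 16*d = (d - 4)*(d^2 - 4*d) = d*(d - 4)*(d - 4)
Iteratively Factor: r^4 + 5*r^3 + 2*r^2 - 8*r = (r)*(r^3 + 5*r^2 + 2*r - 8) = r*(r + 2)*(r^2 + 3*r - 4) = r*(r + 2)*(r + 4)*(r - 1)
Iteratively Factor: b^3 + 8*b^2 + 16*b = (b + 4)*(b^2 + 4*b) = b*(b + 4)*(b + 4)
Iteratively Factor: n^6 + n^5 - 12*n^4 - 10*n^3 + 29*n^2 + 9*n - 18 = (n - 3)*(n^5 + 4*n^4 - 10*n^2 - n + 6) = (n - 3)*(n - 1)*(n^4 + 5*n^3 + 5*n^2 - 5*n - 6) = (n - 3)*(n - 1)*(n + 1)*(n^3 + 4*n^2 + n - 6) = (n - 3)*(n - 1)*(n + 1)*(n + 3)*(n^2 + n - 2) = (n - 3)*(n - 1)*(n + 1)*(n + 2)*(n + 3)*(n - 1)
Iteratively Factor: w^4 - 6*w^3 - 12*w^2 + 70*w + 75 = (w + 1)*(w^3 - 7*w^2 - 5*w + 75) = (w - 5)*(w + 1)*(w^2 - 2*w - 15) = (w - 5)*(w + 1)*(w + 3)*(w - 5)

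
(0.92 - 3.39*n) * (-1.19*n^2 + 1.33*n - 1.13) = 4.0341*n^3 - 5.6035*n^2 + 5.0543*n - 1.0396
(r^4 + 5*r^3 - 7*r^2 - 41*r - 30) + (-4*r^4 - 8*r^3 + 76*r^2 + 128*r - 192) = -3*r^4 - 3*r^3 + 69*r^2 + 87*r - 222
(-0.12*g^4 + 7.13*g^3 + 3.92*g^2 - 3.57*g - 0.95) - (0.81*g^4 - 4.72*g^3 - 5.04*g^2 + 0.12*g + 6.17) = -0.93*g^4 + 11.85*g^3 + 8.96*g^2 - 3.69*g - 7.12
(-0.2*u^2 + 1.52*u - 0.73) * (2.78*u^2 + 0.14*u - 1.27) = -0.556*u^4 + 4.1976*u^3 - 1.5626*u^2 - 2.0326*u + 0.9271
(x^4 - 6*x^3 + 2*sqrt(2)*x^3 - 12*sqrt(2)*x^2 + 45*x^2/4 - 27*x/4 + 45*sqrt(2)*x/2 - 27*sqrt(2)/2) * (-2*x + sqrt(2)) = -2*x^5 - 3*sqrt(2)*x^4 + 12*x^4 - 37*x^3/2 + 18*sqrt(2)*x^3 - 135*sqrt(2)*x^2/4 - 21*x^2/2 + 81*sqrt(2)*x/4 + 45*x - 27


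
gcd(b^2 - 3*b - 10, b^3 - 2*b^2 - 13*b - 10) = b^2 - 3*b - 10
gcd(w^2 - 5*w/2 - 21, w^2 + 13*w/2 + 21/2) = w + 7/2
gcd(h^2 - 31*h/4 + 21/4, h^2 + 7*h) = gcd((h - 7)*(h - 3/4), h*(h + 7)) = 1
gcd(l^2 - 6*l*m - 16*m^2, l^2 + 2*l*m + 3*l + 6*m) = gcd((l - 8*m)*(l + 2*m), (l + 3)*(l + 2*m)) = l + 2*m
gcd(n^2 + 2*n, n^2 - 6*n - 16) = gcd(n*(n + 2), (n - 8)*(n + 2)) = n + 2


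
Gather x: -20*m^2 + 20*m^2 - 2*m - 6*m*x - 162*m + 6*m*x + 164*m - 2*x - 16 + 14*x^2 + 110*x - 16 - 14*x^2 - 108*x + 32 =0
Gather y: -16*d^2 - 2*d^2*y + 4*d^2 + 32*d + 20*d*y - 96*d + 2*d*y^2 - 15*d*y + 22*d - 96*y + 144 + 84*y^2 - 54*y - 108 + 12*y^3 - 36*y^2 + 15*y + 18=-12*d^2 - 42*d + 12*y^3 + y^2*(2*d + 48) + y*(-2*d^2 + 5*d - 135) + 54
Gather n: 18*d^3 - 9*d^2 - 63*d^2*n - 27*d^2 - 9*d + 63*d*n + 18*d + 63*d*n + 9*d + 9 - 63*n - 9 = 18*d^3 - 36*d^2 + 18*d + n*(-63*d^2 + 126*d - 63)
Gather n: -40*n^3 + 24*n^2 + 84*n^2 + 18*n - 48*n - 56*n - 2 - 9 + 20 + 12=-40*n^3 + 108*n^2 - 86*n + 21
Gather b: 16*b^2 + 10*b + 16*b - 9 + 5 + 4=16*b^2 + 26*b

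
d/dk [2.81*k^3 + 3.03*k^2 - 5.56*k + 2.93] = 8.43*k^2 + 6.06*k - 5.56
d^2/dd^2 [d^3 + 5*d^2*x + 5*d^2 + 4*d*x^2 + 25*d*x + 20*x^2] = 6*d + 10*x + 10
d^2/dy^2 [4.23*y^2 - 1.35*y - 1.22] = 8.46000000000000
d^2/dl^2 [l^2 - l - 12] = 2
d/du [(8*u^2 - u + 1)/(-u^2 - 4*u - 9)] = (-33*u^2 - 142*u + 13)/(u^4 + 8*u^3 + 34*u^2 + 72*u + 81)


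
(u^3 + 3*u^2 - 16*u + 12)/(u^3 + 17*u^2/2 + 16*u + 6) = 2*(u^2 - 3*u + 2)/(2*u^2 + 5*u + 2)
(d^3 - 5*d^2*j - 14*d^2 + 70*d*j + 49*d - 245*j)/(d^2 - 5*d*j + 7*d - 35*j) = (d^2 - 14*d + 49)/(d + 7)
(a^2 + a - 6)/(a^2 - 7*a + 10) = (a + 3)/(a - 5)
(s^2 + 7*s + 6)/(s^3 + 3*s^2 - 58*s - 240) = (s + 1)/(s^2 - 3*s - 40)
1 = 1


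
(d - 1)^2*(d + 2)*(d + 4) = d^4 + 4*d^3 - 3*d^2 - 10*d + 8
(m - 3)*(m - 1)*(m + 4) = m^3 - 13*m + 12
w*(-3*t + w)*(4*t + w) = -12*t^2*w + t*w^2 + w^3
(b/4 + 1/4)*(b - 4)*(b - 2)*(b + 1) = b^4/4 - b^3 - 3*b^2/4 + 5*b/2 + 2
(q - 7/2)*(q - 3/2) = q^2 - 5*q + 21/4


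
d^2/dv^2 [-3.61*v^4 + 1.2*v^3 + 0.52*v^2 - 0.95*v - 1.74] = -43.32*v^2 + 7.2*v + 1.04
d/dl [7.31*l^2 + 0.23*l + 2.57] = 14.62*l + 0.23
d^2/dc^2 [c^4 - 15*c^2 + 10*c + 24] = 12*c^2 - 30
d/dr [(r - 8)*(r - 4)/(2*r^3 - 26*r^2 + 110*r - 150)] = (-r^3 + 19*r^2 - 102*r + 172)/(2*(r^5 - 21*r^4 + 174*r^3 - 710*r^2 + 1425*r - 1125))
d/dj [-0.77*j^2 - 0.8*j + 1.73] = -1.54*j - 0.8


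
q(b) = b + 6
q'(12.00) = 1.00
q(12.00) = 18.00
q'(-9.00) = 1.00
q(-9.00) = -3.00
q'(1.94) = 1.00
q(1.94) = 7.94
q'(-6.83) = 1.00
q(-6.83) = -0.83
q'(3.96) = 1.00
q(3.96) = 9.96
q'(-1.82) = 1.00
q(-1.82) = 4.18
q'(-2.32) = 1.00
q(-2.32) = 3.68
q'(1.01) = 1.00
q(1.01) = 7.01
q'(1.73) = 1.00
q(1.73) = 7.73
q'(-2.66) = 1.00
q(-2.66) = 3.34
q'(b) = 1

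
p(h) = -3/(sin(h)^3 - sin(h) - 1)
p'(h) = -3*(-3*sin(h)^2*cos(h) + cos(h))/(sin(h)^3 - sin(h) - 1)^2 = 3*(3*sin(h)^2 - 1)*cos(h)/(sin(h)*cos(h)^2 + 1)^2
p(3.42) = 4.02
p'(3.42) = 4.01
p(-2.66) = 4.72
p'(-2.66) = 2.34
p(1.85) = 2.80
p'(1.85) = -1.27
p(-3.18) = 2.89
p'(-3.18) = 2.77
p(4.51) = 3.12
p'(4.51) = -1.23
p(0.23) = 2.47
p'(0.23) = -1.67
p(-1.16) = 3.51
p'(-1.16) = 2.50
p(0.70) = 2.18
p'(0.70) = 0.30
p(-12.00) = 2.17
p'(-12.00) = -0.18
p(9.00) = 2.24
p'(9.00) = 0.74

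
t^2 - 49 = (t - 7)*(t + 7)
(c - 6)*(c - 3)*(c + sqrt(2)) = c^3 - 9*c^2 + sqrt(2)*c^2 - 9*sqrt(2)*c + 18*c + 18*sqrt(2)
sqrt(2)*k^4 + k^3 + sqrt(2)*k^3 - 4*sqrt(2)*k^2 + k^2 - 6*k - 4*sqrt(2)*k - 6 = (k - 3*sqrt(2)/2)*(k + sqrt(2))^2*(sqrt(2)*k + sqrt(2))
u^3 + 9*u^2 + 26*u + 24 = (u + 2)*(u + 3)*(u + 4)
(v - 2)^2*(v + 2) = v^3 - 2*v^2 - 4*v + 8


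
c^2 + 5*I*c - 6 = (c + 2*I)*(c + 3*I)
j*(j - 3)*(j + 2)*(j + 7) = j^4 + 6*j^3 - 13*j^2 - 42*j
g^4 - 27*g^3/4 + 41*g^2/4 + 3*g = g*(g - 4)*(g - 3)*(g + 1/4)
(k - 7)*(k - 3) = k^2 - 10*k + 21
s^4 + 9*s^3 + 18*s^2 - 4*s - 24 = (s - 1)*(s + 2)^2*(s + 6)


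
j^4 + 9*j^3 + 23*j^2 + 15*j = j*(j + 1)*(j + 3)*(j + 5)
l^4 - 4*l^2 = l^2*(l - 2)*(l + 2)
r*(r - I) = r^2 - I*r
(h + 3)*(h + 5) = h^2 + 8*h + 15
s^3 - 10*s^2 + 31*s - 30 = (s - 5)*(s - 3)*(s - 2)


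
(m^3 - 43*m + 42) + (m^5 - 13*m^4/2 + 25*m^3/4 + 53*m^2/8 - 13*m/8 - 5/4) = m^5 - 13*m^4/2 + 29*m^3/4 + 53*m^2/8 - 357*m/8 + 163/4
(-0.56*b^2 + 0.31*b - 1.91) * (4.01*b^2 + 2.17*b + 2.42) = -2.2456*b^4 + 0.0278999999999998*b^3 - 8.3416*b^2 - 3.3945*b - 4.6222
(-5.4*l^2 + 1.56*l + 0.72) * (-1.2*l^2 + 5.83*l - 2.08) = 6.48*l^4 - 33.354*l^3 + 19.4628*l^2 + 0.952799999999999*l - 1.4976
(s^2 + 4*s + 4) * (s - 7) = s^3 - 3*s^2 - 24*s - 28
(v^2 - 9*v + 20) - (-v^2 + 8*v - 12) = 2*v^2 - 17*v + 32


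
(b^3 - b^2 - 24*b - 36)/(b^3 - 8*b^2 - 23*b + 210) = (b^2 + 5*b + 6)/(b^2 - 2*b - 35)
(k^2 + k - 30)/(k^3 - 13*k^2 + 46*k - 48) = (k^2 + k - 30)/(k^3 - 13*k^2 + 46*k - 48)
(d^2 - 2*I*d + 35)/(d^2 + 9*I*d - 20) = (d - 7*I)/(d + 4*I)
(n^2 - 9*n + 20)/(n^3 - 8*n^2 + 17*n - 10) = (n - 4)/(n^2 - 3*n + 2)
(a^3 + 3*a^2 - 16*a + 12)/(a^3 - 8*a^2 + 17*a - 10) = (a + 6)/(a - 5)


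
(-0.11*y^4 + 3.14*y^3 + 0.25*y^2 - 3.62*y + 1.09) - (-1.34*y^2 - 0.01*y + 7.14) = -0.11*y^4 + 3.14*y^3 + 1.59*y^2 - 3.61*y - 6.05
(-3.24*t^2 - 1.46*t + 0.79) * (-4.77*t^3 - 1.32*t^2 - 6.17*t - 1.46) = 15.4548*t^5 + 11.241*t^4 + 18.1497*t^3 + 12.6958*t^2 - 2.7427*t - 1.1534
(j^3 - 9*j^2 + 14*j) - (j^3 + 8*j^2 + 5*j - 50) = -17*j^2 + 9*j + 50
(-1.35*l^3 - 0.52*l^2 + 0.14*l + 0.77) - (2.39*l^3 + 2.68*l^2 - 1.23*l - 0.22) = -3.74*l^3 - 3.2*l^2 + 1.37*l + 0.99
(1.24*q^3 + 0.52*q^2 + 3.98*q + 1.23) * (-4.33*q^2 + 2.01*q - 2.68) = -5.3692*q^5 + 0.240799999999999*q^4 - 19.5114*q^3 + 1.2803*q^2 - 8.1941*q - 3.2964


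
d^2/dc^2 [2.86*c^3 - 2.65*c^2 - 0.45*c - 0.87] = 17.16*c - 5.3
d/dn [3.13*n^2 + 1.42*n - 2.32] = 6.26*n + 1.42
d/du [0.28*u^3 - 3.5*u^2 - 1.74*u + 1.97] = 0.84*u^2 - 7.0*u - 1.74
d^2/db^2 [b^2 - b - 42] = 2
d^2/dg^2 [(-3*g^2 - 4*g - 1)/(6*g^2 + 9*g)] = 2*(2*g^3 - 12*g^2 - 18*g - 9)/(3*g^3*(8*g^3 + 36*g^2 + 54*g + 27))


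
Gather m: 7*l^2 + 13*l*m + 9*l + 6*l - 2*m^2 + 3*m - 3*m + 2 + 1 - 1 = 7*l^2 + 13*l*m + 15*l - 2*m^2 + 2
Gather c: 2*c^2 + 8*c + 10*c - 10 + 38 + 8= 2*c^2 + 18*c + 36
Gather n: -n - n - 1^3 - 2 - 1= -2*n - 4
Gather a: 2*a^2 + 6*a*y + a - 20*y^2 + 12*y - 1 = 2*a^2 + a*(6*y + 1) - 20*y^2 + 12*y - 1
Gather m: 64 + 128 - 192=0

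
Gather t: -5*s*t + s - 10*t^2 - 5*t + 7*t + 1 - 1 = s - 10*t^2 + t*(2 - 5*s)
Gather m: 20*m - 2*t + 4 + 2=20*m - 2*t + 6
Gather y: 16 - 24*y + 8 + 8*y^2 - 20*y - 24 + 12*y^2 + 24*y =20*y^2 - 20*y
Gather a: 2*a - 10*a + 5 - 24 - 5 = -8*a - 24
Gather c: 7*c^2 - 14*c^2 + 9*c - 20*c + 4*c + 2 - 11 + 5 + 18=-7*c^2 - 7*c + 14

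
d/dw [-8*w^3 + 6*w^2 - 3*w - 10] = -24*w^2 + 12*w - 3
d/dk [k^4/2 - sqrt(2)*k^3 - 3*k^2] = k*(2*k^2 - 3*sqrt(2)*k - 6)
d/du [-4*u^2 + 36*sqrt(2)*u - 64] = -8*u + 36*sqrt(2)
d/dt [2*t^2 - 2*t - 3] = 4*t - 2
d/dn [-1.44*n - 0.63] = -1.44000000000000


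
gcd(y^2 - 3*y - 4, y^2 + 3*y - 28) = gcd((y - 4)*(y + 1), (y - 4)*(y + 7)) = y - 4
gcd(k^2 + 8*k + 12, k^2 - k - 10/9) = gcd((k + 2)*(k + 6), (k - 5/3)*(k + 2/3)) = 1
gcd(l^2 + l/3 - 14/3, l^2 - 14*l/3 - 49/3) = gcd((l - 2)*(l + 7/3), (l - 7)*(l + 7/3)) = l + 7/3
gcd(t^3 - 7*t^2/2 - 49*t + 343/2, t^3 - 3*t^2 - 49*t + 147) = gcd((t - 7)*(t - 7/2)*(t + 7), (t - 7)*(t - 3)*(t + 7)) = t^2 - 49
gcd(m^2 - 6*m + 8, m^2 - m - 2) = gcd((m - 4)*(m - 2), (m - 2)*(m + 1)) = m - 2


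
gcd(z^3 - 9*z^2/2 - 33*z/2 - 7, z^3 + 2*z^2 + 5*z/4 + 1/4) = z + 1/2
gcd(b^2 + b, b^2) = b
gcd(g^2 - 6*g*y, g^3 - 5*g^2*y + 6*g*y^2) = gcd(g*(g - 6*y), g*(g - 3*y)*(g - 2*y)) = g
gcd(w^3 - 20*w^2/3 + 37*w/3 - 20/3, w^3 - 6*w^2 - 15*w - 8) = 1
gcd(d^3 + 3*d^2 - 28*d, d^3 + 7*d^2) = d^2 + 7*d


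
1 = 1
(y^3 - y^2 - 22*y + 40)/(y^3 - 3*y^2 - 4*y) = (y^2 + 3*y - 10)/(y*(y + 1))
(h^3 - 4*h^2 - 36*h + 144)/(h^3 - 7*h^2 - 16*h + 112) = (h^2 - 36)/(h^2 - 3*h - 28)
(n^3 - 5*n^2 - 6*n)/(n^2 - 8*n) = (n^2 - 5*n - 6)/(n - 8)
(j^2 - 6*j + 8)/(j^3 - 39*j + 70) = (j - 4)/(j^2 + 2*j - 35)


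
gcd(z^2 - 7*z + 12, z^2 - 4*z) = z - 4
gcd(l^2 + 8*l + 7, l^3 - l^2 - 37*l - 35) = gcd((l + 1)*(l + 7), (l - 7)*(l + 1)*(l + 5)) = l + 1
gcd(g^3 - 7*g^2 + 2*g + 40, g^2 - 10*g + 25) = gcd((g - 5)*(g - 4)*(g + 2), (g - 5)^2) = g - 5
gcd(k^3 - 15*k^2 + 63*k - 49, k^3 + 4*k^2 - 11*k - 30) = 1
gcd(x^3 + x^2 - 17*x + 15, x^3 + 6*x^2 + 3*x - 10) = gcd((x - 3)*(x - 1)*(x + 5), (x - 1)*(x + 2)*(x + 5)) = x^2 + 4*x - 5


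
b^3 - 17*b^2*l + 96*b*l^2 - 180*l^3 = (b - 6*l)^2*(b - 5*l)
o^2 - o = o*(o - 1)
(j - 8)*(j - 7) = j^2 - 15*j + 56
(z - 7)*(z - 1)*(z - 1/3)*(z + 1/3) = z^4 - 8*z^3 + 62*z^2/9 + 8*z/9 - 7/9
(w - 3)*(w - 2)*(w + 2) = w^3 - 3*w^2 - 4*w + 12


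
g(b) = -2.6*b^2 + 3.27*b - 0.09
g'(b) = 3.27 - 5.2*b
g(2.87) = -12.12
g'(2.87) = -11.65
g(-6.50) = -131.20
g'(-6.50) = 37.07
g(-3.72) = -48.23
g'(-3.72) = 22.61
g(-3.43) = -41.89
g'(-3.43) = 21.11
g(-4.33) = -63.00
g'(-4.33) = 25.79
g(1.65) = -1.77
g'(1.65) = -5.31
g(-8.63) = -221.95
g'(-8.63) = 48.15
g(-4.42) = -65.34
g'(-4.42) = 26.25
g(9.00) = -181.26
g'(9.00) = -43.53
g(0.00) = -0.09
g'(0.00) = 3.27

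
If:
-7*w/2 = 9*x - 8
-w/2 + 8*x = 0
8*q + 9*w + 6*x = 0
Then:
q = -30/13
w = 128/65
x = 8/65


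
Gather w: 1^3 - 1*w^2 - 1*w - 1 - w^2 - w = -2*w^2 - 2*w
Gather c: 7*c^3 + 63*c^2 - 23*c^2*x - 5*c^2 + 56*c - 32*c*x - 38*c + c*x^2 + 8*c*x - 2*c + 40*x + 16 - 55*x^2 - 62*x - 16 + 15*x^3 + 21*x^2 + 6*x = 7*c^3 + c^2*(58 - 23*x) + c*(x^2 - 24*x + 16) + 15*x^3 - 34*x^2 - 16*x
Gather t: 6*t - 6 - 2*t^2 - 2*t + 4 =-2*t^2 + 4*t - 2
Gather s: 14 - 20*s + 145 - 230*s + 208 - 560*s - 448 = -810*s - 81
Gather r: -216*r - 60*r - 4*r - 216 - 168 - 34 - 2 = -280*r - 420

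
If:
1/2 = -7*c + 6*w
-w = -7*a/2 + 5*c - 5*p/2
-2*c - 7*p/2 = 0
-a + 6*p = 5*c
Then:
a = 59/3116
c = -7/3116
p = 1/779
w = 503/6232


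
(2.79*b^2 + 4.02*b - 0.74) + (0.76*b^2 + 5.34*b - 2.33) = 3.55*b^2 + 9.36*b - 3.07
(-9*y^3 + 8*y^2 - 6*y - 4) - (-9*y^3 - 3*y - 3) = 8*y^2 - 3*y - 1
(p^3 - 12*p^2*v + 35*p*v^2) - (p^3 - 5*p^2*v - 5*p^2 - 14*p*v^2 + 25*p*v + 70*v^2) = -7*p^2*v + 5*p^2 + 49*p*v^2 - 25*p*v - 70*v^2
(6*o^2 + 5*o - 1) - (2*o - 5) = 6*o^2 + 3*o + 4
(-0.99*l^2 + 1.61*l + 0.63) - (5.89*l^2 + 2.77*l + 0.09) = -6.88*l^2 - 1.16*l + 0.54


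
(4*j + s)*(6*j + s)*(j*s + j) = 24*j^3*s + 24*j^3 + 10*j^2*s^2 + 10*j^2*s + j*s^3 + j*s^2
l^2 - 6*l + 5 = (l - 5)*(l - 1)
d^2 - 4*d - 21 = (d - 7)*(d + 3)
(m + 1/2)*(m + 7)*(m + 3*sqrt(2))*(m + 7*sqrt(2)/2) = m^4 + 15*m^3/2 + 13*sqrt(2)*m^3/2 + 49*m^2/2 + 195*sqrt(2)*m^2/4 + 91*sqrt(2)*m/4 + 315*m/2 + 147/2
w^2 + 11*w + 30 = (w + 5)*(w + 6)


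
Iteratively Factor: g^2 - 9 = (g + 3)*(g - 3)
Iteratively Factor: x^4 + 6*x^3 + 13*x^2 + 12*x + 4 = (x + 2)*(x^3 + 4*x^2 + 5*x + 2) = (x + 1)*(x + 2)*(x^2 + 3*x + 2) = (x + 1)^2*(x + 2)*(x + 2)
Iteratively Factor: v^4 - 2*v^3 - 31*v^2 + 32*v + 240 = (v + 4)*(v^3 - 6*v^2 - 7*v + 60) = (v - 5)*(v + 4)*(v^2 - v - 12) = (v - 5)*(v + 3)*(v + 4)*(v - 4)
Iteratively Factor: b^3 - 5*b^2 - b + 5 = (b - 1)*(b^2 - 4*b - 5) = (b - 5)*(b - 1)*(b + 1)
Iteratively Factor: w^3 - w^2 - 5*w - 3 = (w - 3)*(w^2 + 2*w + 1) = (w - 3)*(w + 1)*(w + 1)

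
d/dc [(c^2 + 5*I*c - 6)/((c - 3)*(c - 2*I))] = (c^2*(-3 - 7*I) + c*(12 + 12*I) - 48 - 12*I)/(c^4 + c^3*(-6 - 4*I) + c^2*(5 + 24*I) + c*(24 - 36*I) - 36)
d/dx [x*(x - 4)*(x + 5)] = 3*x^2 + 2*x - 20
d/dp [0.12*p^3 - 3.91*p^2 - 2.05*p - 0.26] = 0.36*p^2 - 7.82*p - 2.05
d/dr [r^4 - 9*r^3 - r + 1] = 4*r^3 - 27*r^2 - 1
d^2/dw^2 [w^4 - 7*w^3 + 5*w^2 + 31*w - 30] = 12*w^2 - 42*w + 10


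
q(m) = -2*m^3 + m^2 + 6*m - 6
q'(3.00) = -42.00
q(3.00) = -33.00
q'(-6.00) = -222.00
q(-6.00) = 426.00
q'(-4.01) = -98.50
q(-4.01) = 114.98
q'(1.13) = 0.60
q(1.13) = -0.83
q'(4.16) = -89.51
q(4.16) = -107.72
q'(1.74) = -8.69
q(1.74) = -3.07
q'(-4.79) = -141.24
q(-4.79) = 208.01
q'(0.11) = 6.15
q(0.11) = -5.33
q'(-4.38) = -117.87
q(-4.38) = 154.96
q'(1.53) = -4.99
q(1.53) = -1.64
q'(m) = -6*m^2 + 2*m + 6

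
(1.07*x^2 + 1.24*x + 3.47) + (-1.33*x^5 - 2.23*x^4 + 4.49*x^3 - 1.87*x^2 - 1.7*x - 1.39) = -1.33*x^5 - 2.23*x^4 + 4.49*x^3 - 0.8*x^2 - 0.46*x + 2.08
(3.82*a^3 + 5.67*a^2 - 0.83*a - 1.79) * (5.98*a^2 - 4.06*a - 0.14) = 22.8436*a^5 + 18.3974*a^4 - 28.5184*a^3 - 8.1282*a^2 + 7.3836*a + 0.2506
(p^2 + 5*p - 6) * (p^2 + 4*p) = p^4 + 9*p^3 + 14*p^2 - 24*p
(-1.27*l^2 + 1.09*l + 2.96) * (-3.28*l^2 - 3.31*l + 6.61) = 4.1656*l^4 + 0.6285*l^3 - 21.7114*l^2 - 2.5927*l + 19.5656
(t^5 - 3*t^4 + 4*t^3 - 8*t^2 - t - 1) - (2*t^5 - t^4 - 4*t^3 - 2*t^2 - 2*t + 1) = -t^5 - 2*t^4 + 8*t^3 - 6*t^2 + t - 2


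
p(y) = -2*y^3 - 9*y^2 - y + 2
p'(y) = -6*y^2 - 18*y - 1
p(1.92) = -47.25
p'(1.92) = -57.68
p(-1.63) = -11.62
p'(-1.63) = 12.40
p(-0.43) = 0.92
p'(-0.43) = 5.63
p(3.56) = -205.86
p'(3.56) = -141.12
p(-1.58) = -11.00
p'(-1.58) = 12.46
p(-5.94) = 109.56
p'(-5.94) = -105.78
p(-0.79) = -1.84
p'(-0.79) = 9.48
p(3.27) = -167.44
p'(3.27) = -124.02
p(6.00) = -760.00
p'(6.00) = -325.00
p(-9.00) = 740.00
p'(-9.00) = -325.00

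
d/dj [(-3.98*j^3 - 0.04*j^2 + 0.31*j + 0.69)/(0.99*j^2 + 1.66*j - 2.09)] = (-3.9402*j^4 - 13.2136*j^3 + 24.5813*j^2 - 1.199*j - 1.7933)/(0.9801*j^4 + 3.2868*j^3 - 1.3826*j^2 - 6.9388*j + 4.3681)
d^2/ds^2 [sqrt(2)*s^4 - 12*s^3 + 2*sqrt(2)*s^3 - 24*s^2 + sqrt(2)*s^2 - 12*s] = 12*sqrt(2)*s^2 - 72*s + 12*sqrt(2)*s - 48 + 2*sqrt(2)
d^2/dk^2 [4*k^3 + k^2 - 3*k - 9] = 24*k + 2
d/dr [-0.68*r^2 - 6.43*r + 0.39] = -1.36*r - 6.43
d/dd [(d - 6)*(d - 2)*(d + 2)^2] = 4*d^3 - 12*d^2 - 32*d + 16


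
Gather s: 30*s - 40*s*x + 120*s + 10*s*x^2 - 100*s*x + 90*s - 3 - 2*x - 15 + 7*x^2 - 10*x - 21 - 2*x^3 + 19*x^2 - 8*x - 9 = s*(10*x^2 - 140*x + 240) - 2*x^3 + 26*x^2 - 20*x - 48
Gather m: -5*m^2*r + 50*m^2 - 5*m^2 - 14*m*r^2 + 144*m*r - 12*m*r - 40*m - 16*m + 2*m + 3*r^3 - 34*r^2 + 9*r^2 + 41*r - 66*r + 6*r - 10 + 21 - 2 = m^2*(45 - 5*r) + m*(-14*r^2 + 132*r - 54) + 3*r^3 - 25*r^2 - 19*r + 9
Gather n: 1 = 1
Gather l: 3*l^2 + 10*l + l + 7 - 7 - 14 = 3*l^2 + 11*l - 14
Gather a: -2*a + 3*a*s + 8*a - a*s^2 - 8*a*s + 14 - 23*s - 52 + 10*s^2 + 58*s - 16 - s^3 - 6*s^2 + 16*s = a*(-s^2 - 5*s + 6) - s^3 + 4*s^2 + 51*s - 54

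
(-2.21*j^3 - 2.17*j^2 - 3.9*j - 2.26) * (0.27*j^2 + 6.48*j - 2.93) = -0.5967*j^5 - 14.9067*j^4 - 8.6393*j^3 - 19.5241*j^2 - 3.2178*j + 6.6218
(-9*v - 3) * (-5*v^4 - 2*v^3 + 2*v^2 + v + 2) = 45*v^5 + 33*v^4 - 12*v^3 - 15*v^2 - 21*v - 6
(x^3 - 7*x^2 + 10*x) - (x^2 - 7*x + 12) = x^3 - 8*x^2 + 17*x - 12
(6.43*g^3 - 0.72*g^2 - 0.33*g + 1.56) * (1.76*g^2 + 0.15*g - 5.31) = 11.3168*g^5 - 0.3027*g^4 - 34.8321*g^3 + 6.5193*g^2 + 1.9863*g - 8.2836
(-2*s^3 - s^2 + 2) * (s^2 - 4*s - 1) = -2*s^5 + 7*s^4 + 6*s^3 + 3*s^2 - 8*s - 2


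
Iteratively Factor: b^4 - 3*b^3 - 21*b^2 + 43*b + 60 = (b - 3)*(b^3 - 21*b - 20) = (b - 5)*(b - 3)*(b^2 + 5*b + 4) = (b - 5)*(b - 3)*(b + 1)*(b + 4)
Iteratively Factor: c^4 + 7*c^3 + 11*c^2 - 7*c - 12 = (c + 1)*(c^3 + 6*c^2 + 5*c - 12) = (c - 1)*(c + 1)*(c^2 + 7*c + 12) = (c - 1)*(c + 1)*(c + 3)*(c + 4)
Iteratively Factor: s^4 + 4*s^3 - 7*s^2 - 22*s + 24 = (s + 4)*(s^3 - 7*s + 6) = (s - 2)*(s + 4)*(s^2 + 2*s - 3) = (s - 2)*(s + 3)*(s + 4)*(s - 1)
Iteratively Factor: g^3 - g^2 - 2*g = (g + 1)*(g^2 - 2*g) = (g - 2)*(g + 1)*(g)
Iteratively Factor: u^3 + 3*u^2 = (u + 3)*(u^2) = u*(u + 3)*(u)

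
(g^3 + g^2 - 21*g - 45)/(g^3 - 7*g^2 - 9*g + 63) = (g^2 - 2*g - 15)/(g^2 - 10*g + 21)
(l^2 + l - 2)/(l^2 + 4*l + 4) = (l - 1)/(l + 2)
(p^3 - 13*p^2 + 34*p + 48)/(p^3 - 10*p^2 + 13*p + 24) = (p - 6)/(p - 3)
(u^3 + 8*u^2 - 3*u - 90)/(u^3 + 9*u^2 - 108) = (u + 5)/(u + 6)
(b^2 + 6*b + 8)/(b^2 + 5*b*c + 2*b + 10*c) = (b + 4)/(b + 5*c)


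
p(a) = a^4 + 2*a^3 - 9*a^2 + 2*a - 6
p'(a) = 4*a^3 + 6*a^2 - 18*a + 2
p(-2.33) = -55.35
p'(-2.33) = 25.92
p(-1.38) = -27.53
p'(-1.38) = 27.75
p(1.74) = -10.07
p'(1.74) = 9.92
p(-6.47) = 814.97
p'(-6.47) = -713.73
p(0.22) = -5.97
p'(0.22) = -1.63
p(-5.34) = 235.27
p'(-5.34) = -339.88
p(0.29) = -6.12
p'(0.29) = -2.62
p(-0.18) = -6.66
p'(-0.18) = 5.41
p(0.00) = -6.00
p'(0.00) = 2.00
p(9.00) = 7302.00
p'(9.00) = 3242.00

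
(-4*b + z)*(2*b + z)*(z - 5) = -8*b^2*z + 40*b^2 - 2*b*z^2 + 10*b*z + z^3 - 5*z^2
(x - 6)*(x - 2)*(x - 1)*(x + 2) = x^4 - 7*x^3 + 2*x^2 + 28*x - 24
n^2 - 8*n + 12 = (n - 6)*(n - 2)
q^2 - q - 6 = (q - 3)*(q + 2)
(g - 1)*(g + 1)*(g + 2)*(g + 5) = g^4 + 7*g^3 + 9*g^2 - 7*g - 10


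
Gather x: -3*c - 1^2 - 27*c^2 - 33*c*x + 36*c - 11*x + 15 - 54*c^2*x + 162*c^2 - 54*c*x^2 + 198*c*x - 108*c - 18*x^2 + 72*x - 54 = 135*c^2 - 75*c + x^2*(-54*c - 18) + x*(-54*c^2 + 165*c + 61) - 40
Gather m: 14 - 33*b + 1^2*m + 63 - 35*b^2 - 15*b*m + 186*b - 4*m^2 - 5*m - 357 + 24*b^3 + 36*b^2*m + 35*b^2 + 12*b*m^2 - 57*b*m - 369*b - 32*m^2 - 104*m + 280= 24*b^3 - 216*b + m^2*(12*b - 36) + m*(36*b^2 - 72*b - 108)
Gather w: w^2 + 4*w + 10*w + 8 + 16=w^2 + 14*w + 24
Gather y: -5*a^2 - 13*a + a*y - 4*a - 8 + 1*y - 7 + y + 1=-5*a^2 - 17*a + y*(a + 2) - 14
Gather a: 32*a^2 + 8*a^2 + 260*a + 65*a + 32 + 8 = 40*a^2 + 325*a + 40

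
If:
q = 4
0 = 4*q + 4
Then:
No Solution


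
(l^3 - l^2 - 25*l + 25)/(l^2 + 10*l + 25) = (l^2 - 6*l + 5)/(l + 5)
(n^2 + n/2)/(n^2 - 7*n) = (n + 1/2)/(n - 7)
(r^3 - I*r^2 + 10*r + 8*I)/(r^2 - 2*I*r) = (r^3 - I*r^2 + 10*r + 8*I)/(r*(r - 2*I))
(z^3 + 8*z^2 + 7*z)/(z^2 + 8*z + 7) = z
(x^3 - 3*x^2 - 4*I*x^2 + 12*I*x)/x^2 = x - 3 - 4*I + 12*I/x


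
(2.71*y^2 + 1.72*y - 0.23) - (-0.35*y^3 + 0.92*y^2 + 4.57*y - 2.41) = 0.35*y^3 + 1.79*y^2 - 2.85*y + 2.18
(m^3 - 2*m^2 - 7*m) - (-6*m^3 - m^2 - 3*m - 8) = 7*m^3 - m^2 - 4*m + 8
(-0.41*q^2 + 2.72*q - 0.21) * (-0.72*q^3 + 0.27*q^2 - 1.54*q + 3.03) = 0.2952*q^5 - 2.0691*q^4 + 1.517*q^3 - 5.4878*q^2 + 8.565*q - 0.6363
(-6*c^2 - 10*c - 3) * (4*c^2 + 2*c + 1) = -24*c^4 - 52*c^3 - 38*c^2 - 16*c - 3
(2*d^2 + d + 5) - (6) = 2*d^2 + d - 1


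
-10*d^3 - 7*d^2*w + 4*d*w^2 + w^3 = (-2*d + w)*(d + w)*(5*d + w)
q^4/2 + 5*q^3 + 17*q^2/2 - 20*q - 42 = (q/2 + 1)*(q - 2)*(q + 3)*(q + 7)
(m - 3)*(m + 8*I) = m^2 - 3*m + 8*I*m - 24*I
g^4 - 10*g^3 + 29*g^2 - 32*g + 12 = (g - 6)*(g - 2)*(g - 1)^2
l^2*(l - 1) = l^3 - l^2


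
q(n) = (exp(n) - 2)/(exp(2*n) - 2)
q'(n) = -2*(exp(n) - 2)*exp(2*n)/(exp(2*n) - 2)^2 + exp(n)/(exp(2*n) - 2) = (-2*(exp(n) - 2)*exp(n) + exp(2*n) - 2)*exp(n)/(exp(2*n) - 2)^2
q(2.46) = 0.07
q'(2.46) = -0.06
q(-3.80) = 0.99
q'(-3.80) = -0.01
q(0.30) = 3.65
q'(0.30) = 67.29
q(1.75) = 0.12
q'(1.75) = -0.07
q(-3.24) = 0.98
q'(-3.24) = -0.02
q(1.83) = 0.11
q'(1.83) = -0.07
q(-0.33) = 0.86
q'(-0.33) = 0.12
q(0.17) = 1.37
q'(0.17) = 4.47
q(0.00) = 1.00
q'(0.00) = 1.00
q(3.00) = 0.05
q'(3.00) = -0.04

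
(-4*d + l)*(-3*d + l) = 12*d^2 - 7*d*l + l^2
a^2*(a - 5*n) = a^3 - 5*a^2*n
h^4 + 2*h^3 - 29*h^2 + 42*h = h*(h - 3)*(h - 2)*(h + 7)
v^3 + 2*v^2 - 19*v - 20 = (v - 4)*(v + 1)*(v + 5)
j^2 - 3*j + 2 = (j - 2)*(j - 1)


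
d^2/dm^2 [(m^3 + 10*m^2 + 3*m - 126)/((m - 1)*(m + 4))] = 28*(-m^3 - 21*m^2 - 75*m - 103)/(m^6 + 9*m^5 + 15*m^4 - 45*m^3 - 60*m^2 + 144*m - 64)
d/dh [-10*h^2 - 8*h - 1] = -20*h - 8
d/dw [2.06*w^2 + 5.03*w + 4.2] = 4.12*w + 5.03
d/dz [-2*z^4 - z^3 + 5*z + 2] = -8*z^3 - 3*z^2 + 5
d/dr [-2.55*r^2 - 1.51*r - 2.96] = -5.1*r - 1.51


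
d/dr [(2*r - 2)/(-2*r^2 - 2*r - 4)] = (-r^2 - r + (r - 1)*(2*r + 1) - 2)/(r^2 + r + 2)^2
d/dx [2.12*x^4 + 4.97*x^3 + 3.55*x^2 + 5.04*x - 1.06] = 8.48*x^3 + 14.91*x^2 + 7.1*x + 5.04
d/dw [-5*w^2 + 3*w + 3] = 3 - 10*w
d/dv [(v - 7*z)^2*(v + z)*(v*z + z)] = z*(v - 7*z)*((v + 1)*(v - 7*z) + 2*(v + 1)*(v + z) + (v - 7*z)*(v + z))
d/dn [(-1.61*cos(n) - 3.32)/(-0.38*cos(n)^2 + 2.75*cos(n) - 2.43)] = (0.6118*cos(n)^2 + 2.5232*cos(n) - 13.0423)*sin(n)/(0.1444*cos(n)^4 - 2.09*cos(n)^3 + 9.4093*cos(n)^2 - 13.365*cos(n) + 5.9049)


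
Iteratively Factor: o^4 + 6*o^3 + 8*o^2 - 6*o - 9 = (o + 3)*(o^3 + 3*o^2 - o - 3) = (o + 1)*(o + 3)*(o^2 + 2*o - 3) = (o - 1)*(o + 1)*(o + 3)*(o + 3)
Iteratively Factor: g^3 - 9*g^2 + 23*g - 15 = (g - 1)*(g^2 - 8*g + 15) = (g - 3)*(g - 1)*(g - 5)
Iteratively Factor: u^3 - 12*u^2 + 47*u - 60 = (u - 5)*(u^2 - 7*u + 12) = (u - 5)*(u - 3)*(u - 4)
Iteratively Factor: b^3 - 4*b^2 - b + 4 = (b - 1)*(b^2 - 3*b - 4) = (b - 1)*(b + 1)*(b - 4)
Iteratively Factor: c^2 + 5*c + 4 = (c + 4)*(c + 1)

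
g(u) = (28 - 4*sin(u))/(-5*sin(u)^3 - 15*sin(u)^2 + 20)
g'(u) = (28 - 4*sin(u))*(15*sin(u)^2*cos(u) + 30*sin(u)*cos(u))/(-5*sin(u)^3 - 15*sin(u)^2 + 20)^2 - 4*cos(u)/(-5*sin(u)^3 - 15*sin(u)^2 + 20) = 8*(11*sin(u) + cos(u)^2 - 2)*cos(u)/(5*(sin(u) - 1)^2*(sin(u) + 2)^3)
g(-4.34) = 8.24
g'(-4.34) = -41.22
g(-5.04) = 10.49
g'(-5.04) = 60.59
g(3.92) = 2.15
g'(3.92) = 1.66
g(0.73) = 2.14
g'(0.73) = 3.34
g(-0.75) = 2.10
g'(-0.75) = -1.62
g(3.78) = 1.93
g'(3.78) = 1.44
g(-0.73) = 2.07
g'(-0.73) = -1.59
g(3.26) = 1.44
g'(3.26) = 0.44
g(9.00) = 1.54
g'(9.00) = -1.01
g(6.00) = 1.54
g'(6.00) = -0.76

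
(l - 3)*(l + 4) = l^2 + l - 12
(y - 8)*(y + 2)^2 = y^3 - 4*y^2 - 28*y - 32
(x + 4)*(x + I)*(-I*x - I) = -I*x^3 + x^2 - 5*I*x^2 + 5*x - 4*I*x + 4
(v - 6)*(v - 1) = v^2 - 7*v + 6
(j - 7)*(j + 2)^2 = j^3 - 3*j^2 - 24*j - 28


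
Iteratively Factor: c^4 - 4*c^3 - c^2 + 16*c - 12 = (c - 1)*(c^3 - 3*c^2 - 4*c + 12) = (c - 3)*(c - 1)*(c^2 - 4) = (c - 3)*(c - 1)*(c + 2)*(c - 2)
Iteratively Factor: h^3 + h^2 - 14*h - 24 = (h + 3)*(h^2 - 2*h - 8) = (h - 4)*(h + 3)*(h + 2)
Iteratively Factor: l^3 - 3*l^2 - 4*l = (l + 1)*(l^2 - 4*l) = (l - 4)*(l + 1)*(l)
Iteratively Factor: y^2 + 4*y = (y)*(y + 4)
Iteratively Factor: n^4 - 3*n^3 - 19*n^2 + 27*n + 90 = (n + 2)*(n^3 - 5*n^2 - 9*n + 45) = (n - 5)*(n + 2)*(n^2 - 9) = (n - 5)*(n - 3)*(n + 2)*(n + 3)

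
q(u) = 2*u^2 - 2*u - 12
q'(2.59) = 8.36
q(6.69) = 64.13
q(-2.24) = 2.52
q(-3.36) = 17.30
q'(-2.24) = -10.96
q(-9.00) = 168.00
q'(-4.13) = -18.52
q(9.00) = 132.00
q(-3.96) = 27.28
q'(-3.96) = -17.84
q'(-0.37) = -3.48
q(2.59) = -3.76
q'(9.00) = 34.00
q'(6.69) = 24.76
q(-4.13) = 30.37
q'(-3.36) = -15.44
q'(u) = 4*u - 2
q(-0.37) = -10.99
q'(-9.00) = -38.00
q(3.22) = 2.30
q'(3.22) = 10.88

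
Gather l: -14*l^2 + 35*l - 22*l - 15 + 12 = -14*l^2 + 13*l - 3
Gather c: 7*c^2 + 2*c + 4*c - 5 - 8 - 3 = 7*c^2 + 6*c - 16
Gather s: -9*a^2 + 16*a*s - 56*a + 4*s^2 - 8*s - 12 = -9*a^2 - 56*a + 4*s^2 + s*(16*a - 8) - 12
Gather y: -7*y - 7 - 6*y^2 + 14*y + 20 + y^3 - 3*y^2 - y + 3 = y^3 - 9*y^2 + 6*y + 16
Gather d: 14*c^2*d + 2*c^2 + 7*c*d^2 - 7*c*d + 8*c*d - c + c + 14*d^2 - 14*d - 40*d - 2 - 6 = 2*c^2 + d^2*(7*c + 14) + d*(14*c^2 + c - 54) - 8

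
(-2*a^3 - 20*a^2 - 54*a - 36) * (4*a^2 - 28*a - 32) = -8*a^5 - 24*a^4 + 408*a^3 + 2008*a^2 + 2736*a + 1152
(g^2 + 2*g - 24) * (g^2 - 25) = g^4 + 2*g^3 - 49*g^2 - 50*g + 600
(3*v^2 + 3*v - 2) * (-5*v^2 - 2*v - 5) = -15*v^4 - 21*v^3 - 11*v^2 - 11*v + 10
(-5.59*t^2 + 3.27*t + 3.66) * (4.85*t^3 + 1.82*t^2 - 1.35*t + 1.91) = -27.1115*t^5 + 5.6857*t^4 + 31.2489*t^3 - 8.4302*t^2 + 1.3047*t + 6.9906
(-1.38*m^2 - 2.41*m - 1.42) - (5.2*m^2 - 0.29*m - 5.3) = -6.58*m^2 - 2.12*m + 3.88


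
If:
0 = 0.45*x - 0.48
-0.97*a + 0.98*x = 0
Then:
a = 1.08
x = 1.07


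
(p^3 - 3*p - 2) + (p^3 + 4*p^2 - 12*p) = 2*p^3 + 4*p^2 - 15*p - 2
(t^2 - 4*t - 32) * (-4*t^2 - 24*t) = -4*t^4 - 8*t^3 + 224*t^2 + 768*t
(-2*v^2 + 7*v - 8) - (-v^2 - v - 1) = -v^2 + 8*v - 7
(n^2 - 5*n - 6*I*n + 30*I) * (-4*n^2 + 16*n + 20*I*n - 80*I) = -4*n^4 + 36*n^3 + 44*I*n^3 + 40*n^2 - 396*I*n^2 - 1080*n + 880*I*n + 2400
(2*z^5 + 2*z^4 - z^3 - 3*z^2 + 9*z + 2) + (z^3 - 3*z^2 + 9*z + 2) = 2*z^5 + 2*z^4 - 6*z^2 + 18*z + 4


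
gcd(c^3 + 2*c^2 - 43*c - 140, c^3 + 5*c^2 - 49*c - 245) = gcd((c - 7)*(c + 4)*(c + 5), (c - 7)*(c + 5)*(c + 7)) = c^2 - 2*c - 35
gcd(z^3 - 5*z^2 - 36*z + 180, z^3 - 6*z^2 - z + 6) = z - 6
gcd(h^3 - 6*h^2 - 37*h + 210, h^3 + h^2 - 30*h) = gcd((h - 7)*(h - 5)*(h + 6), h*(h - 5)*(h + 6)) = h^2 + h - 30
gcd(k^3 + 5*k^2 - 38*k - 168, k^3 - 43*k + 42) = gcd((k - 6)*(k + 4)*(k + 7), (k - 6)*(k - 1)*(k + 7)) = k^2 + k - 42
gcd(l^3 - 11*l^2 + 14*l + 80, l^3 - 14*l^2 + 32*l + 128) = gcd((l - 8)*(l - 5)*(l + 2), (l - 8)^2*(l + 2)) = l^2 - 6*l - 16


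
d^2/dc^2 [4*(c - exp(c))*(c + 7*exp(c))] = 24*c*exp(c) - 112*exp(2*c) + 48*exp(c) + 8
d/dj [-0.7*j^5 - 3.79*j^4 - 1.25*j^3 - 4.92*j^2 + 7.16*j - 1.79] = -3.5*j^4 - 15.16*j^3 - 3.75*j^2 - 9.84*j + 7.16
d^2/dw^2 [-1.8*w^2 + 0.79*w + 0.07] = -3.60000000000000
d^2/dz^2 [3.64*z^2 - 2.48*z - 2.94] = 7.28000000000000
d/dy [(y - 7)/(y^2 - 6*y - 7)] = -1/(y^2 + 2*y + 1)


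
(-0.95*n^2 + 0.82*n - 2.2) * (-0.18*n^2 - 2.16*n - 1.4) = 0.171*n^4 + 1.9044*n^3 - 0.0452000000000001*n^2 + 3.604*n + 3.08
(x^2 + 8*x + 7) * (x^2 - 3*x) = x^4 + 5*x^3 - 17*x^2 - 21*x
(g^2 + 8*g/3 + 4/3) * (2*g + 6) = 2*g^3 + 34*g^2/3 + 56*g/3 + 8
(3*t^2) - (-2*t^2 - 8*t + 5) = 5*t^2 + 8*t - 5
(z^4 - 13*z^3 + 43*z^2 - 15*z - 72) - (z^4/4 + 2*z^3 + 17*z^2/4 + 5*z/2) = 3*z^4/4 - 15*z^3 + 155*z^2/4 - 35*z/2 - 72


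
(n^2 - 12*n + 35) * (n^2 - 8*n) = n^4 - 20*n^3 + 131*n^2 - 280*n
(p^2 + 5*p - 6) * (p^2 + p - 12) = p^4 + 6*p^3 - 13*p^2 - 66*p + 72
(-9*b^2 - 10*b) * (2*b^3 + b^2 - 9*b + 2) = -18*b^5 - 29*b^4 + 71*b^3 + 72*b^2 - 20*b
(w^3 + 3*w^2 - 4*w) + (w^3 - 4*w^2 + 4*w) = 2*w^3 - w^2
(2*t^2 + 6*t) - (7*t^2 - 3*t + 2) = -5*t^2 + 9*t - 2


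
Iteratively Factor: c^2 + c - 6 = (c + 3)*(c - 2)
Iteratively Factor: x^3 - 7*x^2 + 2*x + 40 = (x - 4)*(x^2 - 3*x - 10) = (x - 5)*(x - 4)*(x + 2)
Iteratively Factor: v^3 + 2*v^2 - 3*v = (v + 3)*(v^2 - v) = v*(v + 3)*(v - 1)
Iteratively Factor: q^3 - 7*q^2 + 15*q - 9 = (q - 3)*(q^2 - 4*q + 3) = (q - 3)*(q - 1)*(q - 3)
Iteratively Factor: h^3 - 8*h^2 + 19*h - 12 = (h - 3)*(h^2 - 5*h + 4) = (h - 3)*(h - 1)*(h - 4)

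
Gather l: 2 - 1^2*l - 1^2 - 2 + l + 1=0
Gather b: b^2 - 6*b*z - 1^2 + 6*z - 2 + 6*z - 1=b^2 - 6*b*z + 12*z - 4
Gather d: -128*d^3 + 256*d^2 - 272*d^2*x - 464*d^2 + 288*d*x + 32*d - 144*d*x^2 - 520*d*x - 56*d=-128*d^3 + d^2*(-272*x - 208) + d*(-144*x^2 - 232*x - 24)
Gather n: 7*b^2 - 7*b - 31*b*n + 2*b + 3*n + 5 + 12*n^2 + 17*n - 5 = 7*b^2 - 5*b + 12*n^2 + n*(20 - 31*b)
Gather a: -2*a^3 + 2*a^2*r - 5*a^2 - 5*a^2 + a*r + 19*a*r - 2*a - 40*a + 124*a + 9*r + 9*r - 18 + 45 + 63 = -2*a^3 + a^2*(2*r - 10) + a*(20*r + 82) + 18*r + 90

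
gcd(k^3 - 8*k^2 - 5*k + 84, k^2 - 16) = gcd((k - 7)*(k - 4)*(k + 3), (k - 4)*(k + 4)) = k - 4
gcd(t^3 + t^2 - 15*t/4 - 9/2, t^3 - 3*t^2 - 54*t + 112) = t - 2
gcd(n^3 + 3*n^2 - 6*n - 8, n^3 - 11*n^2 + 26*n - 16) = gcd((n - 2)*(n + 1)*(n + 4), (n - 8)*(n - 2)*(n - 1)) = n - 2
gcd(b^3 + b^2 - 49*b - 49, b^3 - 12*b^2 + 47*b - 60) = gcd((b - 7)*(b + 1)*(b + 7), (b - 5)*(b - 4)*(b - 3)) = 1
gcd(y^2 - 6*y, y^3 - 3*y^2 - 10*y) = y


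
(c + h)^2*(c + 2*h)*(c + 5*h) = c^4 + 9*c^3*h + 25*c^2*h^2 + 27*c*h^3 + 10*h^4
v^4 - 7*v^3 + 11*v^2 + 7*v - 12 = (v - 4)*(v - 3)*(v - 1)*(v + 1)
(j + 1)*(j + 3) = j^2 + 4*j + 3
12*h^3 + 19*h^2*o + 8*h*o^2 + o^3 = (h + o)*(3*h + o)*(4*h + o)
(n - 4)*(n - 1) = n^2 - 5*n + 4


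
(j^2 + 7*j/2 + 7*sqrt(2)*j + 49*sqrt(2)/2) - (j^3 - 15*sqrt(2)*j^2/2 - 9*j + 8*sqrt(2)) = -j^3 + j^2 + 15*sqrt(2)*j^2/2 + 7*sqrt(2)*j + 25*j/2 + 33*sqrt(2)/2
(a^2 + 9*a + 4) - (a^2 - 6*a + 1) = 15*a + 3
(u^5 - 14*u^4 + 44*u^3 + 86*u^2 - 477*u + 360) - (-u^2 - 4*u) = u^5 - 14*u^4 + 44*u^3 + 87*u^2 - 473*u + 360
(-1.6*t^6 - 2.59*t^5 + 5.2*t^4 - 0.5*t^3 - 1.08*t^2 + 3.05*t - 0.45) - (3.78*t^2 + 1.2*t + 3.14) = -1.6*t^6 - 2.59*t^5 + 5.2*t^4 - 0.5*t^3 - 4.86*t^2 + 1.85*t - 3.59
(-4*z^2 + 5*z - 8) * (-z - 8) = 4*z^3 + 27*z^2 - 32*z + 64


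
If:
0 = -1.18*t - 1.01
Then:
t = -0.86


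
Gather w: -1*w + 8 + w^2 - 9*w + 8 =w^2 - 10*w + 16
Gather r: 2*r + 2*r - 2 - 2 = 4*r - 4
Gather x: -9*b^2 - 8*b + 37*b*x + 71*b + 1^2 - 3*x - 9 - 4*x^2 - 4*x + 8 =-9*b^2 + 63*b - 4*x^2 + x*(37*b - 7)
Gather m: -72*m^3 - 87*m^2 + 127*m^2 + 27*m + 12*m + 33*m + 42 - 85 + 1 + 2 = -72*m^3 + 40*m^2 + 72*m - 40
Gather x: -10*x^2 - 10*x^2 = -20*x^2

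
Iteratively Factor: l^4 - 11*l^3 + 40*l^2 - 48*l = (l - 3)*(l^3 - 8*l^2 + 16*l) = (l - 4)*(l - 3)*(l^2 - 4*l) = l*(l - 4)*(l - 3)*(l - 4)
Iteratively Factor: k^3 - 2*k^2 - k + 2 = (k + 1)*(k^2 - 3*k + 2) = (k - 1)*(k + 1)*(k - 2)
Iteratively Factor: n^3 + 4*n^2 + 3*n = (n)*(n^2 + 4*n + 3) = n*(n + 3)*(n + 1)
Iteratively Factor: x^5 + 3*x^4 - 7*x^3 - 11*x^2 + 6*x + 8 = (x + 4)*(x^4 - x^3 - 3*x^2 + x + 2) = (x - 1)*(x + 4)*(x^3 - 3*x - 2) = (x - 1)*(x + 1)*(x + 4)*(x^2 - x - 2) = (x - 1)*(x + 1)^2*(x + 4)*(x - 2)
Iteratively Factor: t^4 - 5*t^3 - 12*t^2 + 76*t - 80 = (t + 4)*(t^3 - 9*t^2 + 24*t - 20) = (t - 5)*(t + 4)*(t^2 - 4*t + 4) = (t - 5)*(t - 2)*(t + 4)*(t - 2)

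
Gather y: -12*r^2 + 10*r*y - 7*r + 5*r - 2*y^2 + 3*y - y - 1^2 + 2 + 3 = -12*r^2 - 2*r - 2*y^2 + y*(10*r + 2) + 4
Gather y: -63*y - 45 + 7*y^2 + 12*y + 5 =7*y^2 - 51*y - 40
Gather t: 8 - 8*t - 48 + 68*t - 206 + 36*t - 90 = 96*t - 336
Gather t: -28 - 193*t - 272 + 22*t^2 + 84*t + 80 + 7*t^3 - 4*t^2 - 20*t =7*t^3 + 18*t^2 - 129*t - 220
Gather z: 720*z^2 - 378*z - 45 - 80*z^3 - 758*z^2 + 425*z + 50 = -80*z^3 - 38*z^2 + 47*z + 5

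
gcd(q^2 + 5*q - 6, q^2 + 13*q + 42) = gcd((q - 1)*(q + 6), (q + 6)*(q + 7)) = q + 6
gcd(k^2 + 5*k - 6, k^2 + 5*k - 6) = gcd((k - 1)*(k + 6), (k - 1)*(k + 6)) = k^2 + 5*k - 6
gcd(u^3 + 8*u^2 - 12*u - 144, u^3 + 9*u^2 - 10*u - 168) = u^2 + 2*u - 24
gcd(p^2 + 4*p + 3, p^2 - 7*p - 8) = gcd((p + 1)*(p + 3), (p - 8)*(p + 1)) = p + 1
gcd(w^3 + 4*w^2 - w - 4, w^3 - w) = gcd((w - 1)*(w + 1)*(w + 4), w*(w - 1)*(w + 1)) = w^2 - 1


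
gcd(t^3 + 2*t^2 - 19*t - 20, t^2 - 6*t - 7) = t + 1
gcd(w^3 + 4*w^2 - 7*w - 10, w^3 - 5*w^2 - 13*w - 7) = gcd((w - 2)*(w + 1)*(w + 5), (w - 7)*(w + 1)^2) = w + 1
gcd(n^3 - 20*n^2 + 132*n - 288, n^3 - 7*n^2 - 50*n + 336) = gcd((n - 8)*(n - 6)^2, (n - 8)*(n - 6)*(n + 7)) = n^2 - 14*n + 48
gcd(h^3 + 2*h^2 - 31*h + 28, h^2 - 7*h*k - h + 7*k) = h - 1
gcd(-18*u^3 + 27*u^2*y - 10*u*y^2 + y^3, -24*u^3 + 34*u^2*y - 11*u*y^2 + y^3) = 6*u^2 - 7*u*y + y^2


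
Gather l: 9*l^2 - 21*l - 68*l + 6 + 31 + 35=9*l^2 - 89*l + 72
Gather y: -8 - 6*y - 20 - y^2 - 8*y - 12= -y^2 - 14*y - 40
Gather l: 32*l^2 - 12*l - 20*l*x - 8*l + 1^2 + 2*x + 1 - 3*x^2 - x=32*l^2 + l*(-20*x - 20) - 3*x^2 + x + 2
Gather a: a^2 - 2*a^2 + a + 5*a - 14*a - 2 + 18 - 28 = -a^2 - 8*a - 12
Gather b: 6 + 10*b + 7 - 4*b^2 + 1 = -4*b^2 + 10*b + 14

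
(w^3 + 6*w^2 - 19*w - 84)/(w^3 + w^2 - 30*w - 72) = (w^2 + 3*w - 28)/(w^2 - 2*w - 24)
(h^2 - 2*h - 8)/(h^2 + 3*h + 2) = (h - 4)/(h + 1)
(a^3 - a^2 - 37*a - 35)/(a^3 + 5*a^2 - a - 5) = (a - 7)/(a - 1)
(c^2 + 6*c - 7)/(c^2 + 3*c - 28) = (c - 1)/(c - 4)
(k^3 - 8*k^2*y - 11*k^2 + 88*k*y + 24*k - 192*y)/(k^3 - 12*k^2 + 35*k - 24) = (k - 8*y)/(k - 1)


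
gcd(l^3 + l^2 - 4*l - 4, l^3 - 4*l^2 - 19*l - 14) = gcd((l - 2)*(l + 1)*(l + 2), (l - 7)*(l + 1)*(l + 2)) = l^2 + 3*l + 2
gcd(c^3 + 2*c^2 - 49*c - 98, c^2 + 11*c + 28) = c + 7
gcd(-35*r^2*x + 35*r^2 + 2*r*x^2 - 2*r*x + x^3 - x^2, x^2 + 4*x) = 1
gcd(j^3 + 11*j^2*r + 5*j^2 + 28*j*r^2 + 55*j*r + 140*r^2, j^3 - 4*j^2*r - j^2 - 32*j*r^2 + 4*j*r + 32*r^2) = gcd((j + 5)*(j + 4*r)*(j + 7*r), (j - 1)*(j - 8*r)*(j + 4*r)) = j + 4*r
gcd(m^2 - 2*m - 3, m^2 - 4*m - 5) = m + 1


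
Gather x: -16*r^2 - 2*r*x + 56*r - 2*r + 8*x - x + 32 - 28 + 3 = -16*r^2 + 54*r + x*(7 - 2*r) + 7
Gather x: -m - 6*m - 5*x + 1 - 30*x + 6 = -7*m - 35*x + 7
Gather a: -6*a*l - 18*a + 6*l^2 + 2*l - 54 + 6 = a*(-6*l - 18) + 6*l^2 + 2*l - 48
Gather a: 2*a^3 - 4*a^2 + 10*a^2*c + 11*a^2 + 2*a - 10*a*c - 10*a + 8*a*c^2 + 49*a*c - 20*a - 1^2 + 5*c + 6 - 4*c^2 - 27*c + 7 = 2*a^3 + a^2*(10*c + 7) + a*(8*c^2 + 39*c - 28) - 4*c^2 - 22*c + 12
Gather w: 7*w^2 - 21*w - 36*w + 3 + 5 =7*w^2 - 57*w + 8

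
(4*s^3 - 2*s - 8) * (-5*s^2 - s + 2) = -20*s^5 - 4*s^4 + 18*s^3 + 42*s^2 + 4*s - 16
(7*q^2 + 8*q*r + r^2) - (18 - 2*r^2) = 7*q^2 + 8*q*r + 3*r^2 - 18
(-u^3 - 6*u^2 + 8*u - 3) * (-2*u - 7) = 2*u^4 + 19*u^3 + 26*u^2 - 50*u + 21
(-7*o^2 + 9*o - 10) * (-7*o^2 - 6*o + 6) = 49*o^4 - 21*o^3 - 26*o^2 + 114*o - 60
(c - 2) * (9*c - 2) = 9*c^2 - 20*c + 4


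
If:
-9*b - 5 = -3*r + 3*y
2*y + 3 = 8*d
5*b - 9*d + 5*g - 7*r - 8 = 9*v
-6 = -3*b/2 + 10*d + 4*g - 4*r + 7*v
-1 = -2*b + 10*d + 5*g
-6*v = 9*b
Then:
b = 1777/5229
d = -1150/5229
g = 655/1743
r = 3205/10458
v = -1777/3486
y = -24887/10458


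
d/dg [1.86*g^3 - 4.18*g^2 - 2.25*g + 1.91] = 5.58*g^2 - 8.36*g - 2.25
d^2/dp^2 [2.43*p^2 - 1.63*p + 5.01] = 4.86000000000000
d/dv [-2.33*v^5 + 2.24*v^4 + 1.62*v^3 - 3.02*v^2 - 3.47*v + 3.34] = -11.65*v^4 + 8.96*v^3 + 4.86*v^2 - 6.04*v - 3.47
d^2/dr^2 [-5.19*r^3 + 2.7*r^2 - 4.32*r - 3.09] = 5.4 - 31.14*r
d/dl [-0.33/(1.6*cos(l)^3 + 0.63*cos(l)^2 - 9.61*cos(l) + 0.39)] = (-1.584*cos(l)^2 - 0.4158*cos(l) + 3.1713)*sin(l)/(1.6*cos(l)^3 + 0.63*cos(l)^2 - 9.61*cos(l) + 0.39)^2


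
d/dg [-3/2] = 0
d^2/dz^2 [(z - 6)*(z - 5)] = 2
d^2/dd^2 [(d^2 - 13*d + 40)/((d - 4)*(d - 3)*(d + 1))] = 2*(d^6 - 39*d^5 + 459*d^4 - 2377*d^3 + 6072*d^2 - 7848*d + 4804)/(d^9 - 18*d^8 + 123*d^7 - 360*d^6 + 183*d^5 + 1206*d^4 - 1603*d^3 - 1692*d^2 + 2160*d + 1728)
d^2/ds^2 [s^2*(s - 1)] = 6*s - 2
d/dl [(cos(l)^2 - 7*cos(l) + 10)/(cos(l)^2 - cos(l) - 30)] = 2*(-3*cos(l)^2 + 40*cos(l) - 110)*sin(l)/((cos(l) - 6)^2*(cos(l) + 5)^2)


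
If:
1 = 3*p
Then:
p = 1/3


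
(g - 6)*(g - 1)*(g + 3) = g^3 - 4*g^2 - 15*g + 18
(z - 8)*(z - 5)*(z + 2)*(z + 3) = z^4 - 8*z^3 - 19*z^2 + 122*z + 240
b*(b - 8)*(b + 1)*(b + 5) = b^4 - 2*b^3 - 43*b^2 - 40*b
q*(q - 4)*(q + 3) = q^3 - q^2 - 12*q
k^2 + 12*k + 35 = (k + 5)*(k + 7)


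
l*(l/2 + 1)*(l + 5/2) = l^3/2 + 9*l^2/4 + 5*l/2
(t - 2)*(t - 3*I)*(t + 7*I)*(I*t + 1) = I*t^4 - 3*t^3 - 2*I*t^3 + 6*t^2 + 25*I*t^2 + 21*t - 50*I*t - 42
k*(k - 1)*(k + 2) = k^3 + k^2 - 2*k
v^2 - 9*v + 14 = (v - 7)*(v - 2)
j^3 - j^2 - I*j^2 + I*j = j*(j - 1)*(j - I)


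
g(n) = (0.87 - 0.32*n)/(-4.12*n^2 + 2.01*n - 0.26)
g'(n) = (0.87 - 0.32*n)*(8.24*n - 2.01)/(-4.12*n^2 + 2.01*n - 0.26)^2 - 0.32/(-4.12*n^2 + 2.01*n - 0.26)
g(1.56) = -0.05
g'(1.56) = 0.12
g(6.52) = 0.01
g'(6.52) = -0.00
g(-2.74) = -0.05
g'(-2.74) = -0.02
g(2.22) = -0.01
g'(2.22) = 0.03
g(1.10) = -0.17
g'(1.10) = 0.50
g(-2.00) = -0.07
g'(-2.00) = -0.05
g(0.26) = -49.45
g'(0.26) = 431.55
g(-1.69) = -0.09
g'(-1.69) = -0.07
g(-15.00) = -0.01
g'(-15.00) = -0.00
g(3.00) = 0.00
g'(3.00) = 0.01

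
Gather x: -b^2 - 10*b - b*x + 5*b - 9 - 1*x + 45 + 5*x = -b^2 - 5*b + x*(4 - b) + 36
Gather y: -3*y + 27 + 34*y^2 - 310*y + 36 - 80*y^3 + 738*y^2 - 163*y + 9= -80*y^3 + 772*y^2 - 476*y + 72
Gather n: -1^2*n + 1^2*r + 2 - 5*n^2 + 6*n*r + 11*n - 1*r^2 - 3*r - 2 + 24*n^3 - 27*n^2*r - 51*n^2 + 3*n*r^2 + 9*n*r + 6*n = 24*n^3 + n^2*(-27*r - 56) + n*(3*r^2 + 15*r + 16) - r^2 - 2*r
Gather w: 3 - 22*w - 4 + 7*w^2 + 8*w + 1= 7*w^2 - 14*w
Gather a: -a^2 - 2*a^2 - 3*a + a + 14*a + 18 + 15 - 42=-3*a^2 + 12*a - 9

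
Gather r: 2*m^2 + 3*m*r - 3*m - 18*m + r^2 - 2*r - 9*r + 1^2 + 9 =2*m^2 - 21*m + r^2 + r*(3*m - 11) + 10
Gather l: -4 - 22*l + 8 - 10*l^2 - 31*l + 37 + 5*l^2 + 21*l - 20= -5*l^2 - 32*l + 21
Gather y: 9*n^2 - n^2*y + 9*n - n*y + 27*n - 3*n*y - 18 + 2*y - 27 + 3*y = 9*n^2 + 36*n + y*(-n^2 - 4*n + 5) - 45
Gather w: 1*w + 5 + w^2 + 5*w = w^2 + 6*w + 5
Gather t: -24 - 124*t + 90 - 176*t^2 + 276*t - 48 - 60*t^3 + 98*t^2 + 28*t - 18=-60*t^3 - 78*t^2 + 180*t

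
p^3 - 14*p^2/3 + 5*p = p*(p - 3)*(p - 5/3)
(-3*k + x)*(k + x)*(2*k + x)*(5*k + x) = -30*k^4 - 41*k^3*x - 7*k^2*x^2 + 5*k*x^3 + x^4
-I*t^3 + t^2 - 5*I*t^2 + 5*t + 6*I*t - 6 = (t - 1)*(t + 6)*(-I*t + 1)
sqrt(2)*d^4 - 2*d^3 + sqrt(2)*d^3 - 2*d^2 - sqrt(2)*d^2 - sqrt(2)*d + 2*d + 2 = (d - 1)*(d + 1)*(d - sqrt(2))*(sqrt(2)*d + sqrt(2))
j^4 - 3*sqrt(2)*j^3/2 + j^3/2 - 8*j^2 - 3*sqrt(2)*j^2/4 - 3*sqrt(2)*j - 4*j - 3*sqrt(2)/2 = (j + 1/2)*(j - 3*sqrt(2))*(j + sqrt(2)/2)*(j + sqrt(2))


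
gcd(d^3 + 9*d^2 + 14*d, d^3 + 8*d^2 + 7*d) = d^2 + 7*d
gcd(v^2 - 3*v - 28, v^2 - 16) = v + 4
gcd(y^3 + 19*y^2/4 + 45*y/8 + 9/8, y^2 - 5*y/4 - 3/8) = y + 1/4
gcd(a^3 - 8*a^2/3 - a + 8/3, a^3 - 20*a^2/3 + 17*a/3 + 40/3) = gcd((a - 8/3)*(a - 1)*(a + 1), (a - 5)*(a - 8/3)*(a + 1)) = a^2 - 5*a/3 - 8/3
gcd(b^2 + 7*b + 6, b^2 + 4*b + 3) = b + 1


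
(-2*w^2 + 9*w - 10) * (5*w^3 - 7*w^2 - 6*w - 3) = -10*w^5 + 59*w^4 - 101*w^3 + 22*w^2 + 33*w + 30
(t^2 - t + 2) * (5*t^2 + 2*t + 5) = 5*t^4 - 3*t^3 + 13*t^2 - t + 10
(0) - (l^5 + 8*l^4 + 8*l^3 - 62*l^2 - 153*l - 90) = -l^5 - 8*l^4 - 8*l^3 + 62*l^2 + 153*l + 90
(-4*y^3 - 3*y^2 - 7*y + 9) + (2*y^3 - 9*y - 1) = -2*y^3 - 3*y^2 - 16*y + 8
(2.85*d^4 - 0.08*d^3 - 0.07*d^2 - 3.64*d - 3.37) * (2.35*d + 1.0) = 6.6975*d^5 + 2.662*d^4 - 0.2445*d^3 - 8.624*d^2 - 11.5595*d - 3.37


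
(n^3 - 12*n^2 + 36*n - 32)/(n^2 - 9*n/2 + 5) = 2*(n^2 - 10*n + 16)/(2*n - 5)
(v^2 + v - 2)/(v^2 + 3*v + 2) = (v - 1)/(v + 1)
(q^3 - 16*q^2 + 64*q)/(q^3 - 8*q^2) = (q - 8)/q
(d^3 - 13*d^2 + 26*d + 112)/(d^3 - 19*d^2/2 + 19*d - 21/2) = 2*(d^2 - 6*d - 16)/(2*d^2 - 5*d + 3)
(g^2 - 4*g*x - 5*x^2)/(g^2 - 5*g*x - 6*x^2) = (-g + 5*x)/(-g + 6*x)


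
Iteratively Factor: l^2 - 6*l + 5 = (l - 5)*(l - 1)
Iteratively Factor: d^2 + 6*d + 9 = (d + 3)*(d + 3)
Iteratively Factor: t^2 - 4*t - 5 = (t + 1)*(t - 5)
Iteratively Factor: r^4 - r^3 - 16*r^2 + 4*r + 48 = (r - 4)*(r^3 + 3*r^2 - 4*r - 12) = (r - 4)*(r + 3)*(r^2 - 4) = (r - 4)*(r + 2)*(r + 3)*(r - 2)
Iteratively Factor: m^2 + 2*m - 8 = (m + 4)*(m - 2)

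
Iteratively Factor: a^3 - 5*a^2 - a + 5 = (a - 5)*(a^2 - 1) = (a - 5)*(a + 1)*(a - 1)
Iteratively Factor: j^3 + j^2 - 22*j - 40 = (j - 5)*(j^2 + 6*j + 8) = (j - 5)*(j + 4)*(j + 2)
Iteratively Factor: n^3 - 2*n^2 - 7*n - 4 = (n - 4)*(n^2 + 2*n + 1) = (n - 4)*(n + 1)*(n + 1)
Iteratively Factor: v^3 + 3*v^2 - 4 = (v + 2)*(v^2 + v - 2) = (v + 2)^2*(v - 1)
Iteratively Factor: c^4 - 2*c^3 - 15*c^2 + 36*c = (c + 4)*(c^3 - 6*c^2 + 9*c) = (c - 3)*(c + 4)*(c^2 - 3*c) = (c - 3)^2*(c + 4)*(c)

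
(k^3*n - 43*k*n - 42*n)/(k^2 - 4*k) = n*(k^3 - 43*k - 42)/(k*(k - 4))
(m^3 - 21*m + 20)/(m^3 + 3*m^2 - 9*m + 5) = (m - 4)/(m - 1)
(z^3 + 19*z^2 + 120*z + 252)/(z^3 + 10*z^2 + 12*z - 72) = (z + 7)/(z - 2)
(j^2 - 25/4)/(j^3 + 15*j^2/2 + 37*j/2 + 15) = (j - 5/2)/(j^2 + 5*j + 6)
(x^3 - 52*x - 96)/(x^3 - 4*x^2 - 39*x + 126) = (x^2 - 6*x - 16)/(x^2 - 10*x + 21)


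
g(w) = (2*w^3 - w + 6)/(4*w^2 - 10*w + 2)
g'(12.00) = 0.47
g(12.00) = 7.53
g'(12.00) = 0.47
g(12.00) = 7.53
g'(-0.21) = 3.78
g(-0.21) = 1.45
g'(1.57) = -5.70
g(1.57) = -3.17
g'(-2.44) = 0.45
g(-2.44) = -0.41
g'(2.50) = -68.62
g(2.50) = 17.38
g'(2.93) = -7.30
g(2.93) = 7.58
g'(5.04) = 0.09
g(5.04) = 4.83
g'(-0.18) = 4.36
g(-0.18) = 1.57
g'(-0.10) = 6.82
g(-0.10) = 2.01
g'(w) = (10 - 8*w)*(2*w^3 - w + 6)/(4*w^2 - 10*w + 2)^2 + (6*w^2 - 1)/(4*w^2 - 10*w + 2)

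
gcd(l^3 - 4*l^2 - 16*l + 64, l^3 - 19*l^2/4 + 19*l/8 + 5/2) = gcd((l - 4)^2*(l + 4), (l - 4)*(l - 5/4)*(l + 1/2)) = l - 4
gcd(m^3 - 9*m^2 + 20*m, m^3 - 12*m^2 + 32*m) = m^2 - 4*m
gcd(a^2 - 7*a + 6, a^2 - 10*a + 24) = a - 6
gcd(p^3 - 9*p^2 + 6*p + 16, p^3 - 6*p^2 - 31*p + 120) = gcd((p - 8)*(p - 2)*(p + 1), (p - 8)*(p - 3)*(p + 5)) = p - 8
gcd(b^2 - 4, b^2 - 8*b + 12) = b - 2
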